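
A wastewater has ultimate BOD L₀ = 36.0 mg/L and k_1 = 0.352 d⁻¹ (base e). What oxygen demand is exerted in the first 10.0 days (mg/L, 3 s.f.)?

y_t = L₀(1 − e^(−k_1 t)) = 36.0 × (1 − e^(−0.352×10.0))
= 36.0 × (1 − 0.02960) = 36.0 × 0.9704 = 34.93 mg/L.

y ≈ 34.9 mg/L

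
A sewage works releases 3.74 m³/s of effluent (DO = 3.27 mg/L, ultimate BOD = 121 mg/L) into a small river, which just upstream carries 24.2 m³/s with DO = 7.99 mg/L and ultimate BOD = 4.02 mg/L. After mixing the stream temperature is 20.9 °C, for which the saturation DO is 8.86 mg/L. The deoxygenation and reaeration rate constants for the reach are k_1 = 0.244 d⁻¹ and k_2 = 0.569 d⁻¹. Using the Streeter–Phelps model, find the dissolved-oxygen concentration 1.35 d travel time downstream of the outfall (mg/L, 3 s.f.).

DO ≈ 4.39 mg/L

Mixed DO = (24.2×7.99 + 3.74×3.27)/(24.2+3.74) = 205.6/27.94 = 7.358 mg/L.
Mixed L₀ = (24.2×4.02 + 3.74×121)/(27.94) = 549.8/27.94 = 19.68 mg/L.
Initial deficit D₀ = C_s − DO₀ = 8.86 − 7.358 = 1.502 mg/L.
D(1.35) = [0.244×19.68/(0.569−0.244)](e^(−0.244×1.35) − e^(−0.569×1.35)) + 1.502 e^(−0.569×1.35)
= 14.77 × (0.7194 − 0.4639) + 1.502 × 0.4639 = 4.471 mg/L.
DO = 8.86 − 4.471 = 4.389 mg/L.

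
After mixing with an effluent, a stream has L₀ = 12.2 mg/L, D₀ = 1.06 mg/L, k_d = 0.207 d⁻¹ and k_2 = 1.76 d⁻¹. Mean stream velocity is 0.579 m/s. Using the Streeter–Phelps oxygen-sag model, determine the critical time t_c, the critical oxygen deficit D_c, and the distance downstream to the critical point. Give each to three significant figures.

t_c ≈ 0.699 d; D_c ≈ 1.24 mg/L; x_c ≈ 35.0 km

At the critical point dD/dt = 0, so k_d L₀ e^(−k_d t) = k_2 D. Substituting D(t) from the Streeter–Phelps equation and solving for t gives
t_c = ln[(k_2/k_d)(1 − D₀(k_2−k_d)/(k_d L₀))] / (k_2−k_d).
Here k_2−k_d = 1.553 d⁻¹ and 1 − D₀(k_2−k_d)/(k_d L₀) = 1 − 1.06×1.553/(0.207×12.2) = 0.3482, so
t_c = ln(8.502 × 0.3482) / 1.553 = 1.085 / 1.553 = 0.6988 d.
L(t_c) = L₀ e^(−k_d t_c) = 12.2 × 0.8653 = 10.56 mg/L, and at the critical point k_2 D_c = k_d L, so D_c = (0.207/1.76) × 10.56 = 1.242 mg/L.
x_c = v t_c = 0.579 m/s × 0.6988 d × 86400 s/d = 34960 m ≈ 35.0 km.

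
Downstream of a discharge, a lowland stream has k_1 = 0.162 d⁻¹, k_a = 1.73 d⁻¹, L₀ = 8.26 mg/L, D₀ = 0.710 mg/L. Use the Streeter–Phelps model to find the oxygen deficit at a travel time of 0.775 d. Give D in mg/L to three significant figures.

k_1 L₀/(k_a−k_1) = 0.162×8.26/(1.73−0.162) = 1.338/1.568 = 0.8534 mg/L.
e^(−k_1 t) = e^(−0.162×0.7750) = 0.8820; e^(−k_a t) = e^(−1.73×0.7750) = 0.2616.
D = 0.8534 × (0.8820 − 0.2616) + 0.710 × 0.2616 = 0.5294 + 0.1858 = 0.7152 mg/L.

D ≈ 0.715 mg/L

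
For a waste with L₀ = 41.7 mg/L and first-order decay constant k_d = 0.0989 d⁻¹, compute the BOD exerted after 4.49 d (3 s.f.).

y_t = L₀(1 − e^(−k_d t)) = 41.7 × (1 − e^(−0.0989×4.49))
= 41.7 × (1 − 0.6414) = 41.7 × 0.3586 = 14.95 mg/L.

y ≈ 15.0 mg/L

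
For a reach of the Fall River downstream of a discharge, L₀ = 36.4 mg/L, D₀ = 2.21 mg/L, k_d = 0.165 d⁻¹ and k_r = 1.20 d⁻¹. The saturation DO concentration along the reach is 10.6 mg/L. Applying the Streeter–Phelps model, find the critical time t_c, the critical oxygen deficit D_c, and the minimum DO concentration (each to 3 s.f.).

t_c = [1/(k_r−k_d)] ln[(k_r/k_d)(1 − D₀(k_r−k_d)/(k_d L₀))]
= [1/(1.20−0.165)] ln[(1.20/0.165)(1 − 2.21×1.035/(0.165×36.4))]
= (1/1.035) ln[7.273 × 0.6192] = 0.9662 × ln(4.503) = 0.9662 × 1.505 = 1.454 d.
L(t_c) = L₀ e^(−k_d t_c) = 36.4 × 0.7867 = 28.64 mg/L, and at the critical point k_r D_c = k_d L, so D_c = (0.165/1.20) × 28.64 = 3.938 mg/L.
Minimum DO = C_s − D_c = 10.6 − 3.938 = 6.662 mg/L.

t_c ≈ 1.45 d; D_c ≈ 3.94 mg/L; min DO ≈ 6.66 mg/L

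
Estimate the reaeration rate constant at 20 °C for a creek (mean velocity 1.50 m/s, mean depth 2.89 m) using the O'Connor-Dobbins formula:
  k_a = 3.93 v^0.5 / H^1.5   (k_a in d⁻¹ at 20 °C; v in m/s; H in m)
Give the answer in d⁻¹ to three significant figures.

k_a = 3.93 × 1.50^0.5 / 2.89^1.5 = 3.93 × 1.225 / 4.913 = 0.9797 d⁻¹.

k_a ≈ 0.980 d⁻¹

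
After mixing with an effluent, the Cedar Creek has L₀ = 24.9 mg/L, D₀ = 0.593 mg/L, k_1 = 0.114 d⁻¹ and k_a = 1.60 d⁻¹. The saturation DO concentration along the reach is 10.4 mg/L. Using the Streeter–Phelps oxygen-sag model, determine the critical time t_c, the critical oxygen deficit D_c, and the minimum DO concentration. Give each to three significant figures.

t_c = [1/(k_a−k_1)] ln[(k_a/k_1)(1 − D₀(k_a−k_1)/(k_1 L₀))]
= [1/(1.60−0.114)] ln[(1.60/0.114)(1 − 0.593×1.486/(0.114×24.9))]
= (1/1.486) ln[14.04 × 0.6896] = 0.6729 × ln(9.678) = 0.6729 × 2.270 = 1.528 d.
D_c = (k_1/k_a) L₀ e^(−k_1 t_c) = (0.114/1.60) × 24.9 × e^(−0.114×1.528) = 0.07125 × 24.9 × 0.8402 = 1.491 mg/L.
Minimum DO = C_s − D_c = 10.4 − 1.491 = 8.909 mg/L.

t_c ≈ 1.53 d; D_c ≈ 1.49 mg/L; min DO ≈ 8.91 mg/L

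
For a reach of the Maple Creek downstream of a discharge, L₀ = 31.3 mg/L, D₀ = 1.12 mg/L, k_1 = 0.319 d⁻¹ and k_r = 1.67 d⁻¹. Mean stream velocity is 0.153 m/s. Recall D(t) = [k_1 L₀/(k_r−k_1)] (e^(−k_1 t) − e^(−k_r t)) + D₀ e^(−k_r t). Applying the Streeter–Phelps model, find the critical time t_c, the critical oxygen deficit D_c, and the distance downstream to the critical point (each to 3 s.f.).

t_c ≈ 1.10 d; D_c ≈ 4.20 mg/L; x_c ≈ 14.6 km

t_c = [1/(k_r−k_1)] ln[(k_r/k_1)(1 − D₀(k_r−k_1)/(k_1 L₀))]
= [1/(1.67−0.319)] ln[(1.67/0.319)(1 − 1.12×1.351/(0.319×31.3))]
= (1/1.351) ln[5.235 × 0.8485] = 0.7402 × ln(4.442) = 0.7402 × 1.491 = 1.104 d.
L(t_c) = L₀ e^(−k_1 t_c) = 31.3 × 0.7032 = 22.01 mg/L, and at the critical point k_r D_c = k_1 L, so D_c = (0.319/1.67) × 22.01 = 4.205 mg/L.
x_c = v t_c = 0.153 m/s × 1.104 d × 86400 s/d = 14590 m ≈ 14.6 km.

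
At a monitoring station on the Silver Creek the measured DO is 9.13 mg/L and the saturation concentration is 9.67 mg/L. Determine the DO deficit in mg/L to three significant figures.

D = C_s − C = 9.67 − 9.13 = 0.540 mg/L.

D ≈ 0.540 mg/L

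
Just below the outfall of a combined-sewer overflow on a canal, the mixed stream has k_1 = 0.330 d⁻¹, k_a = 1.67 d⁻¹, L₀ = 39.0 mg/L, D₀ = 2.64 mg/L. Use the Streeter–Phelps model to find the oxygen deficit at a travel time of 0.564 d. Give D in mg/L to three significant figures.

D ≈ 5.26 mg/L

k_1 L₀/(k_a−k_1) = 0.330×39.0/(1.67−0.330) = 12.87/1.340 = 9.604 mg/L.
e^(−k_1 t) = e^(−0.330×0.5640) = 0.8302; e^(−k_a t) = e^(−1.67×0.5640) = 0.3899.
D = 9.604 × (0.8302 − 0.3899) + 2.64 × 0.3899 = 4.229 + 1.029 = 5.258 mg/L.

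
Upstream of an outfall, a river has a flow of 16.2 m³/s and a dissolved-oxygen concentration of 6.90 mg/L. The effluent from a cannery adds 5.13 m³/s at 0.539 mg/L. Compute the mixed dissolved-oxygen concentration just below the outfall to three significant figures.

Flow-weighted mixing: C = (Q_r C_r + Q_w C_w)/(Q_r + Q_w)
= (16.2×6.90 + 5.13×0.539)/(16.2 + 5.13) = 114.5/21.33 = 5.370 mg/L.

5.37 mg/L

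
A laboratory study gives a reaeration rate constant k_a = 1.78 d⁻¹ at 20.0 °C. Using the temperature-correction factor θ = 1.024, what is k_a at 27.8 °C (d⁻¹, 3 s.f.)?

k_a(T₂) = k_a(T₁) · θ^(T₂−T₁) = 1.78 × 1.024^(27.8−20.0)
= 1.78 × 1.024^7.80 = 1.78 × 1.203 = 2.142 d⁻¹.

k_a ≈ 2.14 d⁻¹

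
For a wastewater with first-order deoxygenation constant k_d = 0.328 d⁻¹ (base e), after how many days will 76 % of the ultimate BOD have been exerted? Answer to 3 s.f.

t ≈ 4.35 d

y/L₀ = 1 − e^(−k_d t) = 0.76 ⇒ e^(−k_d t) = 0.240
t = −ln(0.240) / 0.328 = 1.427 / 0.328 = 4.351 d.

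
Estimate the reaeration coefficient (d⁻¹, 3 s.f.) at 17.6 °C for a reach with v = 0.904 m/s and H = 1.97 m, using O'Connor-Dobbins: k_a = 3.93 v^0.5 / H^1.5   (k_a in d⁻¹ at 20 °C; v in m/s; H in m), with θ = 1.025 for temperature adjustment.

k_a(20) = 3.93 × 0.904^0.5 / 1.97^1.5 = 3.93 × 0.9508 / 2.765 = 1.351 d⁻¹.
k_a(17.6) = 1.351 × 1.025^(17.6−20) = 1.351 × 0.9425 = 1.274 d⁻¹.

k_a ≈ 1.27 d⁻¹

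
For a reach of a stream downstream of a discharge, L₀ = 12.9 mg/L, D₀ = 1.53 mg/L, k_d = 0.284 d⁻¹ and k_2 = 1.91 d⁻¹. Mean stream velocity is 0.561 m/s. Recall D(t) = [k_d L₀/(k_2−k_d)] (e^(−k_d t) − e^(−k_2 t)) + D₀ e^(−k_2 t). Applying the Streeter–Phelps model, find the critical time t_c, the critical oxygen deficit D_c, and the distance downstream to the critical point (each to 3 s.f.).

t_c = [1/(k_2−k_d)] ln[(k_2/k_d)(1 − D₀(k_2−k_d)/(k_d L₀))]
= [1/(1.91−0.284)] ln[(1.91/0.284)(1 − 1.53×1.626/(0.284×12.9))]
= (1/1.626) ln[6.725 × 0.3209] = 0.6150 × ln(2.158) = 0.6150 × 0.7694 = 0.4732 d.
D_c = (k_d/k_2) L₀ e^(−k_d t_c) = (0.284/1.91) × 12.9 × e^(−0.284×0.4732) = 0.1487 × 12.9 × 0.8743 = 1.677 mg/L.
x_c = v t_c = 0.561 m/s × 0.4732 d × 86400 s/d = 22940 m ≈ 22.9 km.

t_c ≈ 0.473 d; D_c ≈ 1.68 mg/L; x_c ≈ 22.9 km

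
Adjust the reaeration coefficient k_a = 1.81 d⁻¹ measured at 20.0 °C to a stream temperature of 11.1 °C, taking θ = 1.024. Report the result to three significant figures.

k_a ≈ 1.47 d⁻¹

k_a(T₂) = k_a(T₁) · θ^(T₂−T₁) = 1.81 × 1.024^(11.1−20.0)
= 1.81 × 1.024^-8.90 = 1.81 × 0.8097 = 1.466 d⁻¹.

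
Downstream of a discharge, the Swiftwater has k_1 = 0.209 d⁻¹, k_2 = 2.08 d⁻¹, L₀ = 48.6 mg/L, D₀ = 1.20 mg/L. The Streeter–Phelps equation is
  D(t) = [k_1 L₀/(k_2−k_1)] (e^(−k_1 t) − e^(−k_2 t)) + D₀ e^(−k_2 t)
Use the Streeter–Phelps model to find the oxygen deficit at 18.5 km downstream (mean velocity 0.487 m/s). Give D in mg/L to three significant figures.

Travel time t = x/v = 18.5 km / (0.487 m/s) = 18500 m / 0.487 m/s = 37990 s = 0.4397 d.
k_1 L₀/(k_2−k_1) = 0.209×48.6/(2.08−0.209) = 10.16/1.871 = 5.429 mg/L.
e^(−k_1 t) = e^(−0.209×0.4397) = 0.9122; e^(−k_2 t) = e^(−2.08×0.4397) = 0.4007.
D = 5.429 × (0.9122 − 0.4007) + 1.20 × 0.4007 = 2.777 + 0.4809 = 3.258 mg/L.

D ≈ 3.26 mg/L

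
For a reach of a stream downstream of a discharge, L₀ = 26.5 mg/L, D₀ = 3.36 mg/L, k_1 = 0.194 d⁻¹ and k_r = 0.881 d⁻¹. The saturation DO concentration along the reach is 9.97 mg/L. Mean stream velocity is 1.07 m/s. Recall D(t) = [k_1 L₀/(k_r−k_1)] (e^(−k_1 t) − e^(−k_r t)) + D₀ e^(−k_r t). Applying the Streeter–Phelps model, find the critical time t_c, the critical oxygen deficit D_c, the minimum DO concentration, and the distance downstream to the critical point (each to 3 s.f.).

At the critical point dD/dt = 0, so k_1 L₀ e^(−k_1 t) = k_r D. Substituting D(t) from the Streeter–Phelps equation and solving for t gives
t_c = ln[(k_r/k_1)(1 − D₀(k_r−k_1)/(k_1 L₀))] / (k_r−k_1).
Here k_r−k_1 = 0.6870 d⁻¹ and 1 − D₀(k_r−k_1)/(k_1 L₀) = 1 − 3.36×0.6870/(0.194×26.5) = 0.5510, so
t_c = ln(4.541 × 0.5510) / 0.6870 = 0.9172 / 0.6870 = 1.335 d.
D_c = (k_1/k_r) L₀ e^(−k_1 t_c) = (0.194/0.881) × 26.5 × e^(−0.194×1.335) = 0.2202 × 26.5 × 0.7718 = 4.504 mg/L.
Minimum DO = C_s − D_c = 9.97 − 4.504 = 5.466 mg/L.
x_c = v t_c = 1.07 m/s × 1.335 d × 86400 s/d = 123400 m ≈ 123 km.

t_c ≈ 1.34 d; D_c ≈ 4.50 mg/L; min DO ≈ 5.47 mg/L; x_c ≈ 123 km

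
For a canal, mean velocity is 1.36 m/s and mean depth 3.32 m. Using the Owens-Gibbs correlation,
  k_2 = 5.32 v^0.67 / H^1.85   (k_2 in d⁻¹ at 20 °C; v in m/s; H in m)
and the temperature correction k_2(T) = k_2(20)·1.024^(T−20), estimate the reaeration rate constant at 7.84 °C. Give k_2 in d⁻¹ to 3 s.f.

k_2 ≈ 0.532 d⁻¹

k_2(20) = 5.32 × 1.36^0.67 / 3.32^1.85 = 5.32 × 1.229 / 9.207 = 0.7100 d⁻¹.
k_2(7.84) = 0.7100 × 1.024^(7.84−20) = 0.7100 × 0.7495 = 0.5321 d⁻¹.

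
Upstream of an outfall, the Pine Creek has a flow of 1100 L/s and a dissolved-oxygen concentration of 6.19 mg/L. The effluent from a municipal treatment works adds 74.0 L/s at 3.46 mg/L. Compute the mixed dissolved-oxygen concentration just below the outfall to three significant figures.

6.02 mg/L

Flow-weighted mixing: C = (Q_r C_r + Q_w C_w)/(Q_r + Q_w)
= (1100×6.19 + 74.0×3.46)/(1100 + 74.0) = 7065/1174 = 6.018 mg/L.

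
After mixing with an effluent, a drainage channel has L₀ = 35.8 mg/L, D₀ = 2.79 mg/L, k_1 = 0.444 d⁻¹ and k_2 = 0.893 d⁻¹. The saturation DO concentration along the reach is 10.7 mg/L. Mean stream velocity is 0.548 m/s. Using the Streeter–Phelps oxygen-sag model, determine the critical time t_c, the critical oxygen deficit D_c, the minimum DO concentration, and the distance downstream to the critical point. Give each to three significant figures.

t_c = [1/(k_2−k_1)] ln[(k_2/k_1)(1 − D₀(k_2−k_1)/(k_1 L₀))]
= [1/(0.893−0.444)] ln[(0.893/0.444)(1 − 2.79×0.4490/(0.444×35.8))]
= (1/0.4490) ln[2.011 × 0.9212] = 2.227 × ln(1.853) = 2.227 × 0.6167 = 1.373 d.
L(t_c) = L₀ e^(−k_1 t_c) = 35.8 × 0.5435 = 19.46 mg/L, and at the critical point k_2 D_c = k_1 L, so D_c = (0.444/0.893) × 19.46 = 9.673 mg/L.
Minimum DO = C_s − D_c = 10.7 − 9.673 = 1.027 mg/L.
x_c = v t_c = 0.548 m/s × 1.373 d × 86400 s/d = 65030 m ≈ 65.0 km.

t_c ≈ 1.37 d; D_c ≈ 9.67 mg/L; min DO ≈ 1.03 mg/L; x_c ≈ 65.0 km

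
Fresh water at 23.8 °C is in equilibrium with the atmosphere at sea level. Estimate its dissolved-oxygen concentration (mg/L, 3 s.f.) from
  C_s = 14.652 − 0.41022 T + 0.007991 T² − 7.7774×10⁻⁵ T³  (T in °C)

C_s ≈ 8.37 mg/L

C_s = 14.652 − 0.41022×23.8 + 0.007991×23.8² − 7.7774×10⁻⁵×23.8³ = 8.367 mg/L.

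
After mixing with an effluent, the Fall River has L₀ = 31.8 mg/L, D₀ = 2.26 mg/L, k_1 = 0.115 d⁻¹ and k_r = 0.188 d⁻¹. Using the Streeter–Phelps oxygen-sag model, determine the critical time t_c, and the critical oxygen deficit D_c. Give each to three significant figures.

With k_r/k_1 = 1.635 and 1 − D₀(k_r−k_1)/(k_1 L₀) = 0.9549,
t_c = ln(1.635 × 0.9549) / (0.188 − 0.115) = ln(1.561) / 0.07300 = 0.4453/0.07300 = 6.101 d.
L(t_c) = L₀ e^(−k_1 t_c) = 31.8 × 0.4958 = 15.77 mg/L, and at the critical point k_r D_c = k_1 L, so D_c = (0.115/0.188) × 15.77 = 9.644 mg/L.

t_c ≈ 6.10 d; D_c ≈ 9.64 mg/L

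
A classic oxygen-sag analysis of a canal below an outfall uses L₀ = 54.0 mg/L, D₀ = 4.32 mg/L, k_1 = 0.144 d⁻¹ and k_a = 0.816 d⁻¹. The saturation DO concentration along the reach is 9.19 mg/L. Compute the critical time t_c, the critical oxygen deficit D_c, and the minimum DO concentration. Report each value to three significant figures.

With k_a/k_1 = 5.667 and 1 − D₀(k_a−k_1)/(k_1 L₀) = 0.6267,
t_c = ln(5.667 × 0.6267) / (0.816 − 0.144) = ln(3.551) / 0.6720 = 1.267/0.6720 = 1.886 d.
D_c = (k_1/k_a) L₀ e^(−k_1 t_c) = (0.144/0.816) × 54.0 × e^(−0.144×1.886) = 0.1765 × 54.0 × 0.7622 = 7.263 mg/L.
Minimum DO = C_s − D_c = 9.19 − 7.263 = 1.927 mg/L.

t_c ≈ 1.89 d; D_c ≈ 7.26 mg/L; min DO ≈ 1.93 mg/L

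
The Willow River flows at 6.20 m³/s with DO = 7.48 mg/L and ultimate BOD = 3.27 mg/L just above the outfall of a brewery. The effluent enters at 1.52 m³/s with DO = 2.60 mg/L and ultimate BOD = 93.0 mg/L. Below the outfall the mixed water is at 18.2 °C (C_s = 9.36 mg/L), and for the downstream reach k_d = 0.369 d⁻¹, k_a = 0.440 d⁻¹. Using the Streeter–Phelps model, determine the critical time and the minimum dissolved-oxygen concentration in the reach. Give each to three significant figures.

t_c ≈ 2.11 d; minimum DO ≈ 1.29 mg/L

Mixed DO = (6.20×7.48 + 1.52×2.60)/(6.20+1.52) = 50.33/7.720 = 6.519 mg/L.
Mixed L₀ = (6.20×3.27 + 1.52×93.0)/(7.720) = 161.6/7.720 = 20.94 mg/L.
Initial deficit D₀ = C_s − DO₀ = 9.36 − 6.519 = 2.841 mg/L.
t_c = (1/0.07100) ln[(0.440/0.369)(1 − 2.841×0.07100/(0.369×20.94))] = 14.08 × ln(1.161) = 2.106 d.
D_c = (0.369/0.440) × 20.94 × e^(−0.369×2.106) = 0.8386 × 20.94 × 0.4597 = 8.072 mg/L.
Minimum DO = 9.36 − 8.072 = 1.288 mg/L.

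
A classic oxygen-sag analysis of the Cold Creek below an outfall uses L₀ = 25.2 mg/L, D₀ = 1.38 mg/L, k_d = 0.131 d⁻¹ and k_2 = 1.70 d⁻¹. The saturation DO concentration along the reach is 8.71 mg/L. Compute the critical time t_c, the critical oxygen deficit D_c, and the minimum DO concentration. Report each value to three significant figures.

With k_2/k_d = 12.98 and 1 − D₀(k_2−k_d)/(k_d L₀) = 0.3441,
t_c = ln(12.98 × 0.3441) / (1.70 − 0.131) = ln(4.466) / 1.569 = 1.496/1.569 = 0.9537 d.
D_c = (k_d/k_2) L₀ e^(−k_d t_c) = (0.131/1.70) × 25.2 × e^(−0.131×0.9537) = 0.07706 × 25.2 × 0.8826 = 1.714 mg/L.
Minimum DO = C_s − D_c = 8.71 − 1.714 = 6.996 mg/L.

t_c ≈ 0.954 d; D_c ≈ 1.71 mg/L; min DO ≈ 7.00 mg/L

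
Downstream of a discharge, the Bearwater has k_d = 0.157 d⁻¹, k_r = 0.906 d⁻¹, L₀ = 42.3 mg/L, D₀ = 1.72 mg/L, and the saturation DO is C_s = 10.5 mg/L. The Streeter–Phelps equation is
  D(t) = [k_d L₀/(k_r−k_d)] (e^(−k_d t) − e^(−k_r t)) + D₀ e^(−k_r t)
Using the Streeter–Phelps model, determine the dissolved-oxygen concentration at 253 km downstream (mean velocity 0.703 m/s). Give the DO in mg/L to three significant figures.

DO ≈ 6.05 mg/L

Travel time t = x/v = 253 km / (0.703 m/s) = 253000 m / 0.703 m/s = 359900 s = 4.165 d.
k_d L₀/(k_r−k_d) = 0.157×42.3/(0.906−0.157) = 6.641/0.7490 = 8.867 mg/L.
e^(−k_d t) = e^(−0.157×4.165) = 0.5200; e^(−k_r t) = e^(−0.906×4.165) = 0.02296.
D = 8.867 × (0.5200 − 0.02296) + 1.72 × 0.02296 = 4.407 + 0.03950 = 4.446 mg/L.
DO = C_s − D = 10.5 − 4.446 = 6.054 mg/L.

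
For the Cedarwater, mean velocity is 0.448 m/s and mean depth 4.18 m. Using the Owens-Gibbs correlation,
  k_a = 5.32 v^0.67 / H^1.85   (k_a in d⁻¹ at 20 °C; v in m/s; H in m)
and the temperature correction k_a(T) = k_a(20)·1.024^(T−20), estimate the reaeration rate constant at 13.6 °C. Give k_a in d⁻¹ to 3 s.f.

k_a ≈ 0.189 d⁻¹

k_a(20) = 5.32 × 0.448^0.67 / 4.18^1.85 = 5.32 × 0.5839 / 14.10 = 0.2203 d⁻¹.
k_a(13.6) = 0.2203 × 1.024^(13.6−20) = 0.2203 × 0.8592 = 0.1893 d⁻¹.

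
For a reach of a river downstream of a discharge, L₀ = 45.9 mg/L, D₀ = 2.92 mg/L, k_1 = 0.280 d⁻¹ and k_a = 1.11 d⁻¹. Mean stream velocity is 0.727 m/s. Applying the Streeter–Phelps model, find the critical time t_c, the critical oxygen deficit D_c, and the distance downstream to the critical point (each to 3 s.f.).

t_c ≈ 1.41 d; D_c ≈ 7.81 mg/L; x_c ≈ 88.4 km

At the critical point dD/dt = 0, so k_1 L₀ e^(−k_1 t) = k_a D. Substituting D(t) from the Streeter–Phelps equation and solving for t gives
t_c = ln[(k_a/k_1)(1 − D₀(k_a−k_1)/(k_1 L₀))] / (k_a−k_1).
Here k_a−k_1 = 0.8300 d⁻¹ and 1 − D₀(k_a−k_1)/(k_1 L₀) = 1 − 2.92×0.8300/(0.280×45.9) = 0.8114, so
t_c = ln(3.964 × 0.8114) / 0.8300 = 1.168 / 0.8300 = 1.408 d.
D_c = (k_1/k_a) L₀ e^(−k_1 t_c) = (0.280/1.11) × 45.9 × e^(−0.280×1.408) = 0.2523 × 45.9 × 0.6743 = 7.807 mg/L.
x_c = v t_c = 0.727 m/s × 1.408 d × 86400 s/d = 88420 m ≈ 88.4 km.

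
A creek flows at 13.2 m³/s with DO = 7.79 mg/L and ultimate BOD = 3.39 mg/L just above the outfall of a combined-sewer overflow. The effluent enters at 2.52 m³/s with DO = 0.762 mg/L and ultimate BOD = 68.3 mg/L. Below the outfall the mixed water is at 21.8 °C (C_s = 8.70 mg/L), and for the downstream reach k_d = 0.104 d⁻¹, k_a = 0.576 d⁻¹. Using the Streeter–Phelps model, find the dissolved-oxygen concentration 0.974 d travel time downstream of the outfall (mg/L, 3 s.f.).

DO ≈ 6.53 mg/L

Mixed DO = (13.2×7.79 + 2.52×0.762)/(13.2+2.52) = 104.7/15.72 = 6.663 mg/L.
Mixed L₀ = (13.2×3.39 + 2.52×68.3)/(15.72) = 216.9/15.72 = 13.80 mg/L.
Initial deficit D₀ = C_s − DO₀ = 8.70 − 6.663 = 2.037 mg/L.
D(0.974) = [0.104×13.80/(0.576−0.104)](e^(−0.104×0.974) − e^(−0.576×0.974)) + 2.037 e^(−0.576×0.974)
= 3.040 × (0.9037 − 0.5706) + 2.037 × 0.5706 = 2.174 mg/L.
DO = 8.70 − 2.174 = 6.526 mg/L.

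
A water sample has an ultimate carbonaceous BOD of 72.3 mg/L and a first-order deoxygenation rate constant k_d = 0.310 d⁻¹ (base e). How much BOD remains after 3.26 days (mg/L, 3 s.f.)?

L ≈ 26.3 mg/L

L_t = L₀ e^(−k_d t) = 72.3 × e^(−0.310×3.26) = 72.3 × 0.3640 = 26.32 mg/L.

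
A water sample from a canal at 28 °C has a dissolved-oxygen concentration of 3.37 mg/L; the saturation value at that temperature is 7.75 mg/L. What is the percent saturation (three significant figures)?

43.5 % saturation

% saturation = C/C_s × 100 = 3.37/7.75 × 100 = 43.5 %.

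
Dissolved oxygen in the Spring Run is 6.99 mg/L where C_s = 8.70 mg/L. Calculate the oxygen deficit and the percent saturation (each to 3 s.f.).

D = C_s − C = 8.70 − 6.99 = 1.71 mg/L.
% saturation = 6.99/8.70 × 100 = 80.3 %.

D ≈ 1.71 mg/L; 80.3 % saturation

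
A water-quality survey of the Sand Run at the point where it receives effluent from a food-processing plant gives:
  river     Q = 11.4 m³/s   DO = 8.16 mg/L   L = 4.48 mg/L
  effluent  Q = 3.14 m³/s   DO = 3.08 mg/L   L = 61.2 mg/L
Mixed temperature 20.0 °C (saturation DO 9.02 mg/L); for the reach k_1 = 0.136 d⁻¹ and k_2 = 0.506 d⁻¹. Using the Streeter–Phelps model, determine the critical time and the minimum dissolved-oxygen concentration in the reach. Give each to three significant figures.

Mixed DO = (11.4×8.16 + 3.14×3.08)/(11.4+3.14) = 102.7/14.54 = 7.063 mg/L.
Mixed L₀ = (11.4×4.48 + 3.14×61.2)/(14.54) = 243.2/14.54 = 16.73 mg/L.
Initial deficit D₀ = C_s − DO₀ = 9.02 − 7.063 = 1.957 mg/L.
t_c = (1/0.3700) ln[(0.506/0.136)(1 − 1.957×0.3700/(0.136×16.73))] = 2.703 × ln(2.536) = 2.516 d.
D_c = (0.136/0.506) × 16.73 × e^(−0.136×2.516) = 0.2688 × 16.73 × 0.7103 = 3.194 mg/L.
Minimum DO = 9.02 − 3.194 = 5.826 mg/L.

t_c ≈ 2.52 d; minimum DO ≈ 5.83 mg/L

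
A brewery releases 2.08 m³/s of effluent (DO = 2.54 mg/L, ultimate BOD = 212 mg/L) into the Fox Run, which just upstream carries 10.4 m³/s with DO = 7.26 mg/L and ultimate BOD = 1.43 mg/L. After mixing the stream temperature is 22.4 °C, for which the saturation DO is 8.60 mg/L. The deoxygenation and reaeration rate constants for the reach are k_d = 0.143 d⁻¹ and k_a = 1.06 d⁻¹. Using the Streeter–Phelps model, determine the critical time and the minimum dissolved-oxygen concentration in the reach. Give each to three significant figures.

Mixed DO = (10.4×7.26 + 2.08×2.54)/(10.4+2.08) = 80.79/12.48 = 6.473 mg/L.
Mixed L₀ = (10.4×1.43 + 2.08×212)/(12.48) = 455.8/12.48 = 36.53 mg/L.
Initial deficit D₀ = C_s − DO₀ = 8.60 − 6.473 = 2.127 mg/L.
t_c = (1/0.9170) ln[(1.06/0.143)(1 − 2.127×0.9170/(0.143×36.53))] = 1.091 × ln(4.645) = 1.675 d.
D_c = (0.143/1.06) × 36.53 × e^(−0.143×1.675) = 0.1349 × 36.53 × 0.7870 = 3.878 mg/L.
Minimum DO = 8.60 − 3.878 = 4.722 mg/L.

t_c ≈ 1.67 d; minimum DO ≈ 4.72 mg/L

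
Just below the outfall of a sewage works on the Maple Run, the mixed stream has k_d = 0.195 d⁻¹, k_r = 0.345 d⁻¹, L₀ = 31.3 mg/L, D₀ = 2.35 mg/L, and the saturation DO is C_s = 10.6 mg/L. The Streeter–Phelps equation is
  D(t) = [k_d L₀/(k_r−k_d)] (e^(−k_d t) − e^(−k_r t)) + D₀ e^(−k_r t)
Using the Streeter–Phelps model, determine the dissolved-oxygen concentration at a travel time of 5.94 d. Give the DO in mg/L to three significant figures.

DO ≈ 2.76 mg/L

k_d L₀/(k_r−k_d) = 0.195×31.3/(0.345−0.195) = 6.104/0.1500 = 40.69 mg/L.
e^(−k_d t) = e^(−0.195×5.940) = 0.3140; e^(−k_r t) = e^(−0.345×5.940) = 0.1288.
D = 40.69 × (0.3140 − 0.1288) + 2.35 × 0.1288 = 7.536 + 0.3027 = 7.838 mg/L.
DO = C_s − D = 10.6 − 7.838 = 2.762 mg/L.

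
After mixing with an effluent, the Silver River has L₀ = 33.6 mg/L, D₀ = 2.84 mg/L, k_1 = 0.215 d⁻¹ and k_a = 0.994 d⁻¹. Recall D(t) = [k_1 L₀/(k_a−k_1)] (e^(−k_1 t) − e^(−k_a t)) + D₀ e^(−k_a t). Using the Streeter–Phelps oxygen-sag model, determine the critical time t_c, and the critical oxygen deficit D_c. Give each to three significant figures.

t_c ≈ 1.50 d; D_c ≈ 5.27 mg/L

With k_a/k_1 = 4.623 and 1 − D₀(k_a−k_1)/(k_1 L₀) = 0.6937,
t_c = ln(4.623 × 0.6937) / (0.994 − 0.215) = ln(3.207) / 0.7790 = 1.165/0.7790 = 1.496 d.
L(t_c) = L₀ e^(−k_1 t_c) = 33.6 × 0.7249 = 24.36 mg/L, and at the critical point k_a D_c = k_1 L, so D_c = (0.215/0.994) × 24.36 = 5.269 mg/L.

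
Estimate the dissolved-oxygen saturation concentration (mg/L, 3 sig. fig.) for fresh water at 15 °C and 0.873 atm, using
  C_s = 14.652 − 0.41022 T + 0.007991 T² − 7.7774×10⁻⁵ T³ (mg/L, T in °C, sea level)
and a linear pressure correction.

At sea level: C_s = 14.652 − 0.41022×15 + 0.007991×15² − 7.7774×10⁻⁵×15³ = 10.03 mg/L.
Pressure correction: C_s' = 10.03 × 0.873 = 8.760 mg/L.

C_s ≈ 8.76 mg/L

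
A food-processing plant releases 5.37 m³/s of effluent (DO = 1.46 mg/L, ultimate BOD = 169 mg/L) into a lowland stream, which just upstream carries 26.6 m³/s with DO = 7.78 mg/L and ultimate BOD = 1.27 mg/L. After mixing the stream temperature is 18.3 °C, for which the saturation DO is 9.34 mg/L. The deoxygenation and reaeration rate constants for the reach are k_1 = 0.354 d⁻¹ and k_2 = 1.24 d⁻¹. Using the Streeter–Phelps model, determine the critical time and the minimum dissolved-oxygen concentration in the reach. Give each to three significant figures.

Mixed DO = (26.6×7.78 + 5.37×1.46)/(26.6+5.37) = 214.8/31.97 = 6.718 mg/L.
Mixed L₀ = (26.6×1.27 + 5.37×169)/(31.97) = 941.3/31.97 = 29.44 mg/L.
Initial deficit D₀ = C_s − DO₀ = 9.34 − 6.718 = 2.622 mg/L.
t_c = (1/0.8860) ln[(1.24/0.354)(1 − 2.622×0.8860/(0.354×29.44))] = 1.129 × ln(2.722) = 1.130 d.
D_c = (0.354/1.24) × 29.44 × e^(−0.354×1.130) = 0.2855 × 29.44 × 0.6702 = 5.634 mg/L.
Minimum DO = 9.34 − 5.634 = 3.706 mg/L.

t_c ≈ 1.13 d; minimum DO ≈ 3.71 mg/L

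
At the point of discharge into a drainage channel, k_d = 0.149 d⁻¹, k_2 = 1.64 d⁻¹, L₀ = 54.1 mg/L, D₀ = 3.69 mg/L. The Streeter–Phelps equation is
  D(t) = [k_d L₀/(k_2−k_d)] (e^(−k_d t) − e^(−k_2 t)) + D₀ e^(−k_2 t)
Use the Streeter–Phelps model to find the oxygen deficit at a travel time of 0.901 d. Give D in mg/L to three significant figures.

D ≈ 4.34 mg/L

k_d L₀/(k_2−k_d) = 0.149×54.1/(1.64−0.149) = 8.061/1.491 = 5.406 mg/L.
e^(−k_d t) = e^(−0.149×0.9010) = 0.8744; e^(−k_2 t) = e^(−1.64×0.9010) = 0.2282.
D = 5.406 × (0.8744 − 0.2282) + 3.69 × 0.2282 = 3.494 + 0.8420 = 4.336 mg/L.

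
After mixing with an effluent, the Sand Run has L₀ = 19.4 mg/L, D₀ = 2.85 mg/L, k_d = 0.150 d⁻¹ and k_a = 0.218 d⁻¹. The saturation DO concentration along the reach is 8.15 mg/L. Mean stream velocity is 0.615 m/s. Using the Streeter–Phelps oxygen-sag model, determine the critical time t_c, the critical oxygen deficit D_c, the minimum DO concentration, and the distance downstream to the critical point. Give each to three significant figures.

t_c ≈ 4.48 d; D_c ≈ 6.81 mg/L; min DO ≈ 1.34 mg/L; x_c ≈ 238 km

t_c = [1/(k_a−k_d)] ln[(k_a/k_d)(1 − D₀(k_a−k_d)/(k_d L₀))]
= [1/(0.218−0.150)] ln[(0.218/0.150)(1 − 2.85×0.06800/(0.150×19.4))]
= (1/0.06800) ln[1.453 × 0.9334] = 14.71 × ln(1.357) = 14.71 × 0.3049 = 4.484 d.
D_c = (k_d/k_a) L₀ e^(−k_d t_c) = (0.150/0.218) × 19.4 × e^(−0.150×4.484) = 0.6881 × 19.4 × 0.5103 = 6.812 mg/L.
Minimum DO = C_s − D_c = 8.15 − 6.812 = 1.338 mg/L.
x_c = v t_c = 0.615 m/s × 4.484 d × 86400 s/d = 238300 m ≈ 238 km.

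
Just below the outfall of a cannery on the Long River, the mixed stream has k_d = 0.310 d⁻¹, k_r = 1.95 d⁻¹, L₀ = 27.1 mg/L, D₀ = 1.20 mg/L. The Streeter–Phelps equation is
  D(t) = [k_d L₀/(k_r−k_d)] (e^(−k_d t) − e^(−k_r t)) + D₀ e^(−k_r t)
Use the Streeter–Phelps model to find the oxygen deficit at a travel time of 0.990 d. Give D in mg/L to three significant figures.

D ≈ 3.20 mg/L

k_d L₀/(k_r−k_d) = 0.310×27.1/(1.95−0.310) = 8.401/1.640 = 5.123 mg/L.
e^(−k_d t) = e^(−0.310×0.9900) = 0.7357; e^(−k_r t) = e^(−1.95×0.9900) = 0.1451.
D = 5.123 × (0.7357 − 0.1451) + 1.20 × 0.1451 = 3.026 + 0.1741 = 3.200 mg/L.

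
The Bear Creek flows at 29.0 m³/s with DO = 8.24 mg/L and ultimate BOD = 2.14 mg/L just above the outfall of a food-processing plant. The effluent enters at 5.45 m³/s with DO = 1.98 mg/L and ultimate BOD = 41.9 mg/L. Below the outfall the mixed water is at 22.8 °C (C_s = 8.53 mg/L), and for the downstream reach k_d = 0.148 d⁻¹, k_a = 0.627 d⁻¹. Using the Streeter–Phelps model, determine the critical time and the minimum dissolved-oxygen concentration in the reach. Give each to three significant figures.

t_c ≈ 1.60 d; minimum DO ≈ 6.96 mg/L

Mixed DO = (29.0×8.24 + 5.45×1.98)/(29.0+5.45) = 249.8/34.45 = 7.250 mg/L.
Mixed L₀ = (29.0×2.14 + 5.45×41.9)/(34.45) = 290.4/34.45 = 8.430 mg/L.
Initial deficit D₀ = C_s − DO₀ = 8.53 − 7.250 = 1.280 mg/L.
t_c = (1/0.4790) ln[(0.627/0.148)(1 − 1.280×0.4790/(0.148×8.430))] = 2.088 × ln(2.154) = 1.602 d.
D_c = (0.148/0.627) × 8.430 × e^(−0.148×1.602) = 0.2360 × 8.430 × 0.7889 = 1.570 mg/L.
Minimum DO = 8.53 − 1.570 = 6.960 mg/L.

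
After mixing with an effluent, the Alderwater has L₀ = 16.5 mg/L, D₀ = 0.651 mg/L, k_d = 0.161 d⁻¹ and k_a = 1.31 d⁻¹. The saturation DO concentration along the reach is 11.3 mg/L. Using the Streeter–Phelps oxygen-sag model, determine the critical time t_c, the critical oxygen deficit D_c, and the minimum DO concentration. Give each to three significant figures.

t_c = [1/(k_a−k_d)] ln[(k_a/k_d)(1 − D₀(k_a−k_d)/(k_d L₀))]
= [1/(1.31−0.161)] ln[(1.31/0.161)(1 − 0.651×1.149/(0.161×16.5))]
= (1/1.149) ln[8.137 × 0.7184] = 0.8703 × ln(5.846) = 0.8703 × 1.766 = 1.537 d.
L(t_c) = L₀ e^(−k_d t_c) = 16.5 × 0.7808 = 12.88 mg/L, and at the critical point k_a D_c = k_d L, so D_c = (0.161/1.31) × 12.88 = 1.583 mg/L.
Minimum DO = C_s − D_c = 11.3 − 1.583 = 9.717 mg/L.

t_c ≈ 1.54 d; D_c ≈ 1.58 mg/L; min DO ≈ 9.72 mg/L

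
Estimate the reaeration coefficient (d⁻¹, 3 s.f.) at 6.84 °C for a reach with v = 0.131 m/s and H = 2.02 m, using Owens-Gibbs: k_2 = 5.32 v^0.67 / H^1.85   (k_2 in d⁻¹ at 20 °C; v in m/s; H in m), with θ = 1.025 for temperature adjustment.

k_2 ≈ 0.268 d⁻¹

k_2(20) = 5.32 × 0.131^0.67 / 2.02^1.85 = 5.32 × 0.2562 / 3.672 = 0.3712 d⁻¹.
k_2(6.84) = 0.3712 × 1.025^(6.84−20) = 0.3712 × 0.7226 = 0.2682 d⁻¹.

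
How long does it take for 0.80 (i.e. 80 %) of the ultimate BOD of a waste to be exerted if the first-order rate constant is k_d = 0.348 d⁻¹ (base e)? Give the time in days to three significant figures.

t ≈ 4.62 d

y/L₀ = 1 − e^(−k_d t) = 0.80 ⇒ e^(−k_d t) = 0.200
t = −ln(0.200) / 0.348 = 1.609 / 0.348 = 4.625 d.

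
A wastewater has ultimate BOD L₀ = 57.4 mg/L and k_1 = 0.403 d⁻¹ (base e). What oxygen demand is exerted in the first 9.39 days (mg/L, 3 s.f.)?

y_t = L₀(1 − e^(−k_1 t)) = 57.4 × (1 − e^(−0.403×9.39))
= 57.4 × (1 − 0.02273) = 57.4 × 0.9773 = 56.10 mg/L.

y ≈ 56.1 mg/L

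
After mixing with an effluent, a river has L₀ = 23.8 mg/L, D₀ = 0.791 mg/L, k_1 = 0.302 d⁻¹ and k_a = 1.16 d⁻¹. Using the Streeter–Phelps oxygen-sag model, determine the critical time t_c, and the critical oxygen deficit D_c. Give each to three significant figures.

t_c ≈ 1.45 d; D_c ≈ 4.00 mg/L

With k_a/k_1 = 3.841 and 1 − D₀(k_a−k_1)/(k_1 L₀) = 0.9056,
t_c = ln(3.841 × 0.9056) / (1.16 − 0.302) = ln(3.478) / 0.8580 = 1.247/0.8580 = 1.453 d.
L(t_c) = L₀ e^(−k_1 t_c) = 23.8 × 0.6448 = 15.35 mg/L, and at the critical point k_a D_c = k_1 L, so D_c = (0.302/1.16) × 15.35 = 3.996 mg/L.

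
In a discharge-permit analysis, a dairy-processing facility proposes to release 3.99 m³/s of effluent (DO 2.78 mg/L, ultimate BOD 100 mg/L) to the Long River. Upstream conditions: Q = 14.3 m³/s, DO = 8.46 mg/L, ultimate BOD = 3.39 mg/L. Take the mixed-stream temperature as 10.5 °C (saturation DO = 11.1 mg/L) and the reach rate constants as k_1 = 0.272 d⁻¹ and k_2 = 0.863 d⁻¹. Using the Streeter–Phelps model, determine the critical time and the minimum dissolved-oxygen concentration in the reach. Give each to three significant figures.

t_c ≈ 1.24 d; minimum DO ≈ 5.60 mg/L

Mixed DO = (14.3×8.46 + 3.99×2.78)/(14.3+3.99) = 132.1/18.29 = 7.221 mg/L.
Mixed L₀ = (14.3×3.39 + 3.99×100)/(18.29) = 447.5/18.29 = 24.47 mg/L.
Initial deficit D₀ = C_s − DO₀ = 11.1 − 7.221 = 3.879 mg/L.
t_c = (1/0.5910) ln[(0.863/0.272)(1 − 3.879×0.5910/(0.272×24.47))] = 1.692 × ln(2.080) = 1.239 d.
D_c = (0.272/0.863) × 24.47 × e^(−0.272×1.239) = 0.3152 × 24.47 × 0.7139 = 5.505 mg/L.
Minimum DO = 11.1 − 5.505 = 5.595 mg/L.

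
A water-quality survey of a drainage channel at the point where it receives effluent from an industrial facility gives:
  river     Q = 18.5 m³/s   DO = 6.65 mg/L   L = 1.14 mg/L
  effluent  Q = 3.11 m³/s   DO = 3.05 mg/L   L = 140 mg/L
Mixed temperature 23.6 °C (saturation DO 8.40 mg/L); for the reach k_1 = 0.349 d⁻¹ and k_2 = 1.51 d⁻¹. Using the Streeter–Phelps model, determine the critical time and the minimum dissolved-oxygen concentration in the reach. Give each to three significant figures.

t_c ≈ 0.881 d; minimum DO ≈ 4.81 mg/L

Mixed DO = (18.5×6.65 + 3.11×3.05)/(18.5+3.11) = 132.5/21.61 = 6.132 mg/L.
Mixed L₀ = (18.5×1.14 + 3.11×140)/(21.61) = 456.5/21.61 = 21.12 mg/L.
Initial deficit D₀ = C_s − DO₀ = 8.40 − 6.132 = 2.268 mg/L.
t_c = (1/1.161) ln[(1.51/0.349)(1 − 2.268×1.161/(0.349×21.12))] = 0.8613 × ln(2.781) = 0.8810 d.
D_c = (0.349/1.51) × 21.12 × e^(−0.349×0.8810) = 0.2311 × 21.12 × 0.7353 = 3.590 mg/L.
Minimum DO = 8.40 − 3.590 = 4.810 mg/L.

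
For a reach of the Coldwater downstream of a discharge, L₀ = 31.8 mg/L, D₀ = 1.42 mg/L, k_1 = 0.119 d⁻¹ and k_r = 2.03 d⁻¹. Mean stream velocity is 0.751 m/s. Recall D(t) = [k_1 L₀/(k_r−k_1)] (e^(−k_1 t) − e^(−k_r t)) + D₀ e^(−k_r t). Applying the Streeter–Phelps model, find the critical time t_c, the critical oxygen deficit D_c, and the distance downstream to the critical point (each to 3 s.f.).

t_c ≈ 0.824 d; D_c ≈ 1.69 mg/L; x_c ≈ 53.4 km

With k_r/k_1 = 17.06 and 1 − D₀(k_r−k_1)/(k_1 L₀) = 0.2829,
t_c = ln(17.06 × 0.2829) / (2.03 − 0.119) = ln(4.826) / 1.911 = 1.574/1.911 = 0.8237 d.
L(t_c) = L₀ e^(−k_1 t_c) = 31.8 × 0.9066 = 28.83 mg/L, and at the critical point k_r D_c = k_1 L, so D_c = (0.119/2.03) × 28.83 = 1.690 mg/L.
x_c = v t_c = 0.751 m/s × 0.8237 d × 86400 s/d = 53440 m ≈ 53.4 km.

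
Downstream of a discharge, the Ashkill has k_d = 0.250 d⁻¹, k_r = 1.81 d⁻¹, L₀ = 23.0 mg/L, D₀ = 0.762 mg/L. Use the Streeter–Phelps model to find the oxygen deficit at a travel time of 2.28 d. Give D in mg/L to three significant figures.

D ≈ 2.04 mg/L

k_d L₀/(k_r−k_d) = 0.250×23.0/(1.81−0.250) = 5.750/1.560 = 3.686 mg/L.
e^(−k_d t) = e^(−0.250×2.280) = 0.5655; e^(−k_r t) = e^(−1.81×2.280) = 0.01613.
D = 3.686 × (0.5655 − 0.01613) + 0.762 × 0.01613 = 2.025 + 0.01229 = 2.037 mg/L.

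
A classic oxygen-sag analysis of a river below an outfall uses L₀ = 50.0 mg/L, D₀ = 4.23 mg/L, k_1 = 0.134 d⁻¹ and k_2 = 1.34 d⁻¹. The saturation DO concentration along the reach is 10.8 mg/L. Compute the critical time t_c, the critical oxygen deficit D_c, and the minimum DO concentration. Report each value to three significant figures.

t_c = [1/(k_2−k_1)] ln[(k_2/k_1)(1 − D₀(k_2−k_1)/(k_1 L₀))]
= [1/(1.34−0.134)] ln[(1.34/0.134)(1 − 4.23×1.206/(0.134×50.0))]
= (1/1.206) ln[10.00 × 0.2386] = 0.8292 × ln(2.386) = 0.8292 × 0.8696 = 0.7211 d.
D_c = (k_1/k_2) L₀ e^(−k_1 t_c) = (0.134/1.34) × 50.0 × e^(−0.134×0.7211) = 0.1000 × 50.0 × 0.9079 = 4.539 mg/L.
Minimum DO = C_s − D_c = 10.8 − 4.539 = 6.261 mg/L.

t_c ≈ 0.721 d; D_c ≈ 4.54 mg/L; min DO ≈ 6.26 mg/L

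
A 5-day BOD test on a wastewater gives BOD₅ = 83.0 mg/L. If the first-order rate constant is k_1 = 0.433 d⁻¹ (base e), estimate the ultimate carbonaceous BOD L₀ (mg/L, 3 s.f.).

BOD₅ = L₀(1 − e^(−5k_1)) ⇒ L₀ = BOD₅ / (1 − e^(−5×0.433))
= 83.0 / (1 − 0.1147) = 83.0 / 0.8853 = 93.76 mg/L.

L₀ ≈ 93.8 mg/L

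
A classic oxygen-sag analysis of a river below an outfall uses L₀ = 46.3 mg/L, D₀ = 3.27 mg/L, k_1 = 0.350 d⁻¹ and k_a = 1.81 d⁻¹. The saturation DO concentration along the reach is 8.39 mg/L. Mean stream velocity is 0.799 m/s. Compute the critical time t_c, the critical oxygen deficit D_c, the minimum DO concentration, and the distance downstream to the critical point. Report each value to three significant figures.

At the critical point dD/dt = 0, so k_1 L₀ e^(−k_1 t) = k_a D. Substituting D(t) from the Streeter–Phelps equation and solving for t gives
t_c = ln[(k_a/k_1)(1 − D₀(k_a−k_1)/(k_1 L₀))] / (k_a−k_1).
Here k_a−k_1 = 1.460 d⁻¹ and 1 − D₀(k_a−k_1)/(k_1 L₀) = 1 − 3.27×1.460/(0.350×46.3) = 0.7054, so
t_c = ln(5.171 × 0.7054) / 1.460 = 1.294 / 1.460 = 0.8864 d.
L(t_c) = L₀ e^(−k_1 t_c) = 46.3 × 0.7333 = 33.95 mg/L, and at the critical point k_a D_c = k_1 L, so D_c = (0.350/1.81) × 33.95 = 6.565 mg/L.
Minimum DO = C_s − D_c = 8.39 − 6.565 = 1.825 mg/L.
x_c = v t_c = 0.799 m/s × 0.8864 d × 86400 s/d = 61190 m ≈ 61.2 km.

t_c ≈ 0.886 d; D_c ≈ 6.57 mg/L; min DO ≈ 1.82 mg/L; x_c ≈ 61.2 km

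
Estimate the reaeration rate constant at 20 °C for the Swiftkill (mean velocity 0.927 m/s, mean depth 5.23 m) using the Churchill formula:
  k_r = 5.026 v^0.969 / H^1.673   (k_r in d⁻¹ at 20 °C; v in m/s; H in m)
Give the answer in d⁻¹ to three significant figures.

k_r = 5.026 × 0.927^0.969 / 5.23^1.673 = 5.026 × 0.9292 / 15.92 = 0.2933 d⁻¹.

k_r ≈ 0.293 d⁻¹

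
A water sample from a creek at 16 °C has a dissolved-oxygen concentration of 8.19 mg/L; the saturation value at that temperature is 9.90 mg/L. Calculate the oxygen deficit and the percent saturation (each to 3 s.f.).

D = C_s − C = 9.90 − 8.19 = 1.71 mg/L.
% saturation = 8.19/9.90 × 100 = 82.7 %.

D ≈ 1.71 mg/L; 82.7 % saturation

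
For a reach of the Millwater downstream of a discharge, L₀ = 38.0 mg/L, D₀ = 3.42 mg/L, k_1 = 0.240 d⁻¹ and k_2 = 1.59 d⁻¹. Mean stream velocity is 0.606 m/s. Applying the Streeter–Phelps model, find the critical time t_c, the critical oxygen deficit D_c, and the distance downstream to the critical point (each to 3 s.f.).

At the critical point dD/dt = 0, so k_1 L₀ e^(−k_1 t) = k_2 D. Substituting D(t) from the Streeter–Phelps equation and solving for t gives
t_c = ln[(k_2/k_1)(1 − D₀(k_2−k_1)/(k_1 L₀))] / (k_2−k_1).
Here k_2−k_1 = 1.350 d⁻¹ and 1 − D₀(k_2−k_1)/(k_1 L₀) = 1 − 3.42×1.350/(0.240×38.0) = 0.4937, so
t_c = ln(6.625 × 0.4937) / 1.350 = 1.185 / 1.350 = 0.8779 d.
L(t_c) = L₀ e^(−k_1 t_c) = 38.0 × 0.8100 = 30.78 mg/L, and at the critical point k_2 D_c = k_1 L, so D_c = (0.240/1.59) × 30.78 = 4.646 mg/L.
x_c = v t_c = 0.606 m/s × 0.8779 d × 86400 s/d = 45960 m ≈ 46.0 km.

t_c ≈ 0.878 d; D_c ≈ 4.65 mg/L; x_c ≈ 46.0 km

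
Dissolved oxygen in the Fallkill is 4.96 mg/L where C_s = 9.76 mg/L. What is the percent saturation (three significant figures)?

50.8 % saturation

% saturation = C/C_s × 100 = 4.96/9.76 × 100 = 50.8 %.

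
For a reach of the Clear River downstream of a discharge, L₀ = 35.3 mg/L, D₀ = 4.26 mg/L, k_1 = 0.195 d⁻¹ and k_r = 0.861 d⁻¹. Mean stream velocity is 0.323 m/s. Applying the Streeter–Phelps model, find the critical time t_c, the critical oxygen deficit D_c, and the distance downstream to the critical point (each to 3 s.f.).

t_c ≈ 1.43 d; D_c ≈ 6.05 mg/L; x_c ≈ 40.0 km

At the critical point dD/dt = 0, so k_1 L₀ e^(−k_1 t) = k_r D. Substituting D(t) from the Streeter–Phelps equation and solving for t gives
t_c = ln[(k_r/k_1)(1 − D₀(k_r−k_1)/(k_1 L₀))] / (k_r−k_1).
Here k_r−k_1 = 0.6660 d⁻¹ and 1 − D₀(k_r−k_1)/(k_1 L₀) = 1 − 4.26×0.6660/(0.195×35.3) = 0.5878, so
t_c = ln(4.415 × 0.5878) / 0.6660 = 0.9538 / 0.6660 = 1.432 d.
L(t_c) = L₀ e^(−k_1 t_c) = 35.3 × 0.7563 = 26.70 mg/L, and at the critical point k_r D_c = k_1 L, so D_c = (0.195/0.861) × 26.70 = 6.047 mg/L.
x_c = v t_c = 0.323 m/s × 1.432 d × 86400 s/d = 39970 m ≈ 40.0 km.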